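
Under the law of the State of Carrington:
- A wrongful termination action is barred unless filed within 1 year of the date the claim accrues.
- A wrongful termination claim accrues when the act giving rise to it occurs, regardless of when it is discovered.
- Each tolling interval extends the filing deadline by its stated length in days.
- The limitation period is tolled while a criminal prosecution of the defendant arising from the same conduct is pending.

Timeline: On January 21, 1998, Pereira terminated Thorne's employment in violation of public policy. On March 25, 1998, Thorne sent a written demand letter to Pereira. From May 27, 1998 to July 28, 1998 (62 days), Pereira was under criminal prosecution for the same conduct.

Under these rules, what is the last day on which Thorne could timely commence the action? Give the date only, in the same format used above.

March 24, 1999

The limitation period began to run on January 21, 1998.
The untolled deadline — 1 year after January 21, 1998 — is January 21, 1999.
The period was tolled for 62 days by the pending criminal prosecution (May 27, 1998 to July 28, 1998), pushing the deadline to March 24, 1999.
None of the other events listed affects the running of the period under the stated rules.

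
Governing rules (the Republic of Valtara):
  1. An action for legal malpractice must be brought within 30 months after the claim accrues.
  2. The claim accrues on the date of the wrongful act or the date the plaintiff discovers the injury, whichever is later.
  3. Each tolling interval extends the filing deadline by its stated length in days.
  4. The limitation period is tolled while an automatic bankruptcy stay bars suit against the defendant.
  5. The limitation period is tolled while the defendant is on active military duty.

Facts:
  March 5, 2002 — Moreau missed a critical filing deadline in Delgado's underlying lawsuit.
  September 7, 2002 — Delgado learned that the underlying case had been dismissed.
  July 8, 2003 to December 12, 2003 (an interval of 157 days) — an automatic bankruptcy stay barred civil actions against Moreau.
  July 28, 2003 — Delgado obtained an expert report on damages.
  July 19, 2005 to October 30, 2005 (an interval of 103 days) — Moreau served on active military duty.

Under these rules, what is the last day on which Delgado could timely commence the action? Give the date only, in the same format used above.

The claim accrued on September 7, 2002 — the later of the March 5, 2002 act and the September 7, 2002 discovery.
The untolled deadline — 30 months after September 7, 2002 — is March 7, 2005.
The automatic bankruptcy stay from July 8, 2003 to December 12, 2003 tolled the period for 157 days, extending the deadline to August 11, 2005.
The defendant's active military service from July 19, 2005 to October 30, 2005 tolled the period for 103 days, extending the deadline to November 22, 2005.
None of the other events listed affects the running of the period under the stated rules.

November 22, 2005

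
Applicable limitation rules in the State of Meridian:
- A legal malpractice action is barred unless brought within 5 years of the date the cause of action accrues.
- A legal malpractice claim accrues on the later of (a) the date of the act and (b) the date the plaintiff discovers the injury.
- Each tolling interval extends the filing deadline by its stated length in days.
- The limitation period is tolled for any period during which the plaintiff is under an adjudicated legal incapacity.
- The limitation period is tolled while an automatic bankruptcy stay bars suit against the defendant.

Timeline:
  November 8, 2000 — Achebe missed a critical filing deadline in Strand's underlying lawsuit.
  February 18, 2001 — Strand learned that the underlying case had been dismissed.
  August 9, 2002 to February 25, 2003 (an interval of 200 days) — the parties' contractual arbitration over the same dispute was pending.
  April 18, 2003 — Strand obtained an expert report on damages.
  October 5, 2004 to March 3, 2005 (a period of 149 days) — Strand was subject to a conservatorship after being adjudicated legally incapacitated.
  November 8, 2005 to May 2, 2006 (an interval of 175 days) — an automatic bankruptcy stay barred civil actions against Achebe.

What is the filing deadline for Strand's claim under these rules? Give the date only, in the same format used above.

The claim accrued on February 18, 2001 — the later of the November 8, 2000 act and the February 18, 2001 discovery.
Adding the 5 years base period to February 18, 2001 gives a deadline of February 18, 2006, before any tolling.
The plaintiff's legal incapacity from October 5, 2004 to March 3, 2005 tolled the period for 149 days, extending the deadline to July 17, 2006.
Because the automatic bankruptcy stay ran from November 8, 2005 to May 2, 2006, the deadline is extended by 175 days to January 8, 2007.
The pending related arbitration from August 9, 2002 to February 25, 2003 does not toll the period, because no stated rule makes a pending arbitration a tolling event.
Nothing else in the chronology tolls or restarts the period.

January 8, 2007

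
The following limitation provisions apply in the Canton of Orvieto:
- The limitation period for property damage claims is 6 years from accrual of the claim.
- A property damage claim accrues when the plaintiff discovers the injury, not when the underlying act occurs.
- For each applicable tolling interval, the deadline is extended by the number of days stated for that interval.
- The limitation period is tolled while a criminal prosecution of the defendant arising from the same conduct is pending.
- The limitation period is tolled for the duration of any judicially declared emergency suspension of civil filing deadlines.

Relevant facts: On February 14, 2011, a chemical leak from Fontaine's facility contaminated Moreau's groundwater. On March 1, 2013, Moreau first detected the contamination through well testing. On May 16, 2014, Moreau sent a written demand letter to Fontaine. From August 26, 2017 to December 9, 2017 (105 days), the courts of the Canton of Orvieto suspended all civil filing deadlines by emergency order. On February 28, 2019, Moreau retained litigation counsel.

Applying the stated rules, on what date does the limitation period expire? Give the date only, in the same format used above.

June 14, 2019

Accrual is tied to discovery, so the period began on March 1, 2013 rather than on February 14, 2011 when the act occurred.
The untolled deadline — 6 years after March 1, 2013 — is March 1, 2019.
The period was tolled for 105 days by the emergency suspension of filing deadlines (August 26, 2017 to December 9, 2017), pushing the deadline to June 14, 2019.
Nothing else in the chronology tolls or restarts the period.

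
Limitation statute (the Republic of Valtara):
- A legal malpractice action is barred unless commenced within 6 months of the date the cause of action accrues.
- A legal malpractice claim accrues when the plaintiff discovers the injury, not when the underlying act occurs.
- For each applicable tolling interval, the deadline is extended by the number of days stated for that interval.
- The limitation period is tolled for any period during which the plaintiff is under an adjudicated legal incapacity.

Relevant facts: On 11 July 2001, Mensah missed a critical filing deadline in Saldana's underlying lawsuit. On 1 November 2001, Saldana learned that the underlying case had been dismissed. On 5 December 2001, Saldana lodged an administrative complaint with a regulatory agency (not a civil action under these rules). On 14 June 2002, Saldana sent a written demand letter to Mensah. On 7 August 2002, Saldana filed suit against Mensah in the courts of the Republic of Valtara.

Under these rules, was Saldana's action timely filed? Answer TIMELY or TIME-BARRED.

TIME-BARRED

Accrual is tied to discovery, so the period began on 1 November 2001 rather than on 11 July 2001 when the act occurred.
The untolled deadline — 6 months after 1 November 2001 — is 1 May 2002.
The other events in the timeline have no effect on the limitation period under the stated rules.
The 7 August 2002 filing falls after the 1 May 2002 deadline; the claim is time-barred.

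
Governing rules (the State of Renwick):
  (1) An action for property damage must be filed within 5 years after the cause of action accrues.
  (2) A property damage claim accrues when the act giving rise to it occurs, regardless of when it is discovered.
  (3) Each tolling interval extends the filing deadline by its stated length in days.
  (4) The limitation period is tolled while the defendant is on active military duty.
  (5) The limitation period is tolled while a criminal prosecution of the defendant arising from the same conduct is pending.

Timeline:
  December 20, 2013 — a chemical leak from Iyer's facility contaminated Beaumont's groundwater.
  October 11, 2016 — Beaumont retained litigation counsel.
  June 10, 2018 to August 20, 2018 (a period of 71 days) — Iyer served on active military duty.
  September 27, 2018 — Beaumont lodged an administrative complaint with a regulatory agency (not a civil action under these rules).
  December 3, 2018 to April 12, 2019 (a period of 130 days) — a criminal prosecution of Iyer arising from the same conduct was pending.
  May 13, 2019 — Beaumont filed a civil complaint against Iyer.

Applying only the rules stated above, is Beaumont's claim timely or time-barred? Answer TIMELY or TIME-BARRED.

TIMELY

The cause of action accrued on December 20, 2013, the date of the act.
5 years from December 20, 2013 is December 20, 2018.
The defendant's active military service from June 10, 2018 to August 20, 2018 tolled the period for 71 days, extending the deadline to March 1, 2019.
The pending criminal prosecution from December 3, 2018 to April 12, 2019 tolled the period for 130 days, extending the deadline to July 9, 2019.
The other events in the timeline have no effect on the limitation period under the stated rules.
Filing on May 13, 2019 beat the July 9, 2019 deadline — the action is timely.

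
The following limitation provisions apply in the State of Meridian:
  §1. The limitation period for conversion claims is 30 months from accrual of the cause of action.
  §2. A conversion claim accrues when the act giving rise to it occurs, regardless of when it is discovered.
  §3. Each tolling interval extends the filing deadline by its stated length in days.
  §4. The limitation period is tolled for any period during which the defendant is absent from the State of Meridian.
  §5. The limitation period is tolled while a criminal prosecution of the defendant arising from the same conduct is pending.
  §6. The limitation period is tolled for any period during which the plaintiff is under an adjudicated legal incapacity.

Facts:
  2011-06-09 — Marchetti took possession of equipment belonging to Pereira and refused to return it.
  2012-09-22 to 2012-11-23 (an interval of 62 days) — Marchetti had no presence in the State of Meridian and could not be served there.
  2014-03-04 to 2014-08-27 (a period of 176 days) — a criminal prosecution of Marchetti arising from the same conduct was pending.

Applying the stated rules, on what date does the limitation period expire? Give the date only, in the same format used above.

2014-02-09

The claim accrued on 2011-06-09, when the wrongful act occurred.
30 months from 2011-06-09 is 2013-12-09.
The period was tolled for 62 days by the defendant's absence from the jurisdiction (2012-09-22 to 2012-11-23), pushing the deadline to 2014-02-09.
The pending criminal prosecution from 2014-03-04 to 2014-08-27 began after the period had already run on 2014-02-09, so it has no tolling effect.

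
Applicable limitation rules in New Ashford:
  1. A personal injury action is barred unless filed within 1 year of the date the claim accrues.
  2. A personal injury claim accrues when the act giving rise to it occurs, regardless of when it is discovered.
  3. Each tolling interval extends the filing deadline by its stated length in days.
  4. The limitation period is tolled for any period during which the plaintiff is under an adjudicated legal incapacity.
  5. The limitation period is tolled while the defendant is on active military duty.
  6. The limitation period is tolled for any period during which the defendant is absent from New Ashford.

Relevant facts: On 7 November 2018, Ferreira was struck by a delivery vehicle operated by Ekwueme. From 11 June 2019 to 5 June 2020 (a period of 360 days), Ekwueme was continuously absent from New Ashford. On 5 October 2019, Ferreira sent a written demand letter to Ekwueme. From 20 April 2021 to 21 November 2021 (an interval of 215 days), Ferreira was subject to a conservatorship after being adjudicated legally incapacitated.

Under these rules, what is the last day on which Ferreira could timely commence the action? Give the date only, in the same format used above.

1 November 2020

The claim accrued on 7 November 2018, when the wrongful act occurred.
1 year from 7 November 2018 is 7 November 2019.
The defendant's absence from the jurisdiction from 11 June 2019 to 5 June 2020 tolled the period for 360 days, extending the deadline to 1 November 2020.
The plaintiff's legal incapacity starting 20 April 2021 came too late — the period had run on 1 November 2020 — and so does not extend the deadline.
The other events in the timeline have no effect on the limitation period under the stated rules.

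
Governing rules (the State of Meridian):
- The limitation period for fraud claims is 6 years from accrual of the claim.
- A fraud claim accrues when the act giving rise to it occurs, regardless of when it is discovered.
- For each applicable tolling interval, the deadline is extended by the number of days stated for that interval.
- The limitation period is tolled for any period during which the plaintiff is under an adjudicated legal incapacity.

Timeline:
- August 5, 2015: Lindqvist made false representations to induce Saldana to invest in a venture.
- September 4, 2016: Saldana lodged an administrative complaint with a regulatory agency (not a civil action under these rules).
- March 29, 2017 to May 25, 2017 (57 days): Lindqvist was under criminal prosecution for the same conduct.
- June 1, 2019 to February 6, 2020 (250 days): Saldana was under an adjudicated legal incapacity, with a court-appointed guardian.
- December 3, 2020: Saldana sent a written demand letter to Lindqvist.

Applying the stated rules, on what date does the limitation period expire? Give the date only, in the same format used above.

April 12, 2022

The claim accrued on August 5, 2015, the date of the act.
Adding the 6 years base period to August 5, 2015 gives a deadline of August 5, 2021, before any tolling.
Because the plaintiff's legal incapacity ran from June 1, 2019 to February 6, 2020, the deadline is extended by 250 days to April 12, 2022.
Although a criminal prosecution ran from March 29, 2017 to May 25, 2017, the stated rules do not make that a tolling event, so it is disregarded.
Nothing else in the chronology tolls or restarts the period.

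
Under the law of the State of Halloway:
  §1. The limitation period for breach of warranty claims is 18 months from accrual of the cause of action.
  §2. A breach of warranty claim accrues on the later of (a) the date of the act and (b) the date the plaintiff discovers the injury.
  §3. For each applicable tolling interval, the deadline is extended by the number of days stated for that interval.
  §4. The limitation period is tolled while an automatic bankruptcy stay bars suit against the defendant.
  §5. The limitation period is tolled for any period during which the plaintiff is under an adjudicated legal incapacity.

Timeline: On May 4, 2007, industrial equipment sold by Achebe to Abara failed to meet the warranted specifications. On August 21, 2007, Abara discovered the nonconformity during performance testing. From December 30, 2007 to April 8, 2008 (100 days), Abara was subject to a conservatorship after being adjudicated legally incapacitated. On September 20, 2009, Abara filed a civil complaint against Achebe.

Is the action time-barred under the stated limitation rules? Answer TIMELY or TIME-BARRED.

TIME-BARRED

The claim accrued on August 21, 2007 — the later of the May 4, 2007 act and the August 21, 2007 discovery.
The untolled deadline — 18 months after August 21, 2007 — is February 21, 2009.
Because the plaintiff's legal incapacity ran from December 30, 2007 to April 8, 2008, the deadline is extended by 100 days to June 1, 2009.
Abara filed on September 20, 2009, after the June 1, 2009 deadline, so the action is time-barred.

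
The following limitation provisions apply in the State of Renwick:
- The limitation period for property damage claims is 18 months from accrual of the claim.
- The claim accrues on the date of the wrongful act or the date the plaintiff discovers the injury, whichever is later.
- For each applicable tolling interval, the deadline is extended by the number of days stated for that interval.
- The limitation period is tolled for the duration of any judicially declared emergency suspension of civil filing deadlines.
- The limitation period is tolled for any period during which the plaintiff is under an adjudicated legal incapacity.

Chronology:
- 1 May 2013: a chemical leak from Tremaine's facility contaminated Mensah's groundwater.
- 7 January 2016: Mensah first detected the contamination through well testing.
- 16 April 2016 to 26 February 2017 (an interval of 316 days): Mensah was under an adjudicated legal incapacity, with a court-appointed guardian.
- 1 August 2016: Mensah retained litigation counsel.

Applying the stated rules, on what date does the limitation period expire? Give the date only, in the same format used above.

Taking the later of the act (1 May 2013) and discovery (7 January 2016), the claim accrued on 7 January 2016.
The untolled deadline — 18 months after 7 January 2016 — is 7 July 2017.
Because the plaintiff's legal incapacity ran from 16 April 2016 to 26 February 2017, the deadline is extended by 316 days to 19 May 2018.
The other events in the timeline have no effect on the limitation period under the stated rules.

19 May 2018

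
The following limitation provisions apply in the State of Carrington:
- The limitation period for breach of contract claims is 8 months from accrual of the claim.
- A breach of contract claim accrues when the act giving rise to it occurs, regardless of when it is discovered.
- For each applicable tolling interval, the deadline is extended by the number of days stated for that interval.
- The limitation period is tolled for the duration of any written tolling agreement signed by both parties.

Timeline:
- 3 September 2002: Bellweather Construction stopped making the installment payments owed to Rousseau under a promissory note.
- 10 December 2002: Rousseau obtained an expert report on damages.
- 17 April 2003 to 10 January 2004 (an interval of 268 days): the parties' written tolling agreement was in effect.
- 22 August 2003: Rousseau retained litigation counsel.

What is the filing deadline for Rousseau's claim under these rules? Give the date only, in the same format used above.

26 January 2004

The limitation period began to run on 3 September 2002.
The untolled deadline — 8 months after 3 September 2002 — is 3 May 2003.
Because the written tolling agreement ran from 17 April 2003 to 10 January 2004, the deadline is extended by 268 days to 26 January 2004.
The other events in the timeline have no effect on the limitation period under the stated rules.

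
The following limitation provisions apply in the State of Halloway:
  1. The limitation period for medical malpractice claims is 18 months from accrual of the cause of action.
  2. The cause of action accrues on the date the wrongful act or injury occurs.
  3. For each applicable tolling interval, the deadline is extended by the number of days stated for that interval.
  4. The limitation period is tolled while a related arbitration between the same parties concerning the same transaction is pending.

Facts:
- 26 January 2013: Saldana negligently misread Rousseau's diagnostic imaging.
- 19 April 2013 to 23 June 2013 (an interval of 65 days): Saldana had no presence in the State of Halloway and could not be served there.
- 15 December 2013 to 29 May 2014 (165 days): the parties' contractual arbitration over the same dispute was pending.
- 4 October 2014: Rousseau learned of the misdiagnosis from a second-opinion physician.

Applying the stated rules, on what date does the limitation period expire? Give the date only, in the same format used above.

7 January 2015

The claim accrued on 26 January 2013, when the wrongful act occurred; under the stated occurrence rule the 4 October 2014 discovery does not delay accrual.
Adding the 18 months base period to 26 January 2013 gives a deadline of 26 July 2014, before any tolling.
The period was tolled for 165 days by the pending related arbitration (15 December 2013 to 29 May 2014), pushing the deadline to 7 January 2015.
The defendant's absence from the jurisdiction from 19 April 2013 to 23 June 2013 does not toll the period, because no stated rule makes the defendant's absence a tolling event.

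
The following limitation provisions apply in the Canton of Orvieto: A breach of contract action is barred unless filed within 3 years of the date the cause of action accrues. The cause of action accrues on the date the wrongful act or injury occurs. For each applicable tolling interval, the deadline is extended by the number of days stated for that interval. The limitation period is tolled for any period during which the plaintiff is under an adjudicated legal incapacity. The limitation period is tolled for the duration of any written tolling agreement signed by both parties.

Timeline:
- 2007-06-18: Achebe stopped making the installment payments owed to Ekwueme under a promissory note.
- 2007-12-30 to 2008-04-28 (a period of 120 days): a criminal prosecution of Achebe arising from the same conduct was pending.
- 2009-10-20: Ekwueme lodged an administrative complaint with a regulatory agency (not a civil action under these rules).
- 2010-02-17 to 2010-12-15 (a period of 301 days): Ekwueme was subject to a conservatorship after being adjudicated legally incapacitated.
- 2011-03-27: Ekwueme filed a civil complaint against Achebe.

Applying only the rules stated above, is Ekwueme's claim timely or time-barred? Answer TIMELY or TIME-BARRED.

The limitation period began to run on 2007-06-18.
Adding the 3 years base period to 2007-06-18 gives a deadline of 2010-06-18, before any tolling.
The plaintiff's legal incapacity from 2010-02-17 to 2010-12-15 tolled the period for 301 days, extending the deadline to 2011-04-15.
Although a criminal prosecution ran from 2007-12-30 to 2008-04-28, the stated rules do not make that a tolling event, so it is disregarded.
None of the other events listed affects the running of the period under the stated rules.
The 2011-03-27 filing precedes the 2011-04-15 deadline; the claim is timely.

TIMELY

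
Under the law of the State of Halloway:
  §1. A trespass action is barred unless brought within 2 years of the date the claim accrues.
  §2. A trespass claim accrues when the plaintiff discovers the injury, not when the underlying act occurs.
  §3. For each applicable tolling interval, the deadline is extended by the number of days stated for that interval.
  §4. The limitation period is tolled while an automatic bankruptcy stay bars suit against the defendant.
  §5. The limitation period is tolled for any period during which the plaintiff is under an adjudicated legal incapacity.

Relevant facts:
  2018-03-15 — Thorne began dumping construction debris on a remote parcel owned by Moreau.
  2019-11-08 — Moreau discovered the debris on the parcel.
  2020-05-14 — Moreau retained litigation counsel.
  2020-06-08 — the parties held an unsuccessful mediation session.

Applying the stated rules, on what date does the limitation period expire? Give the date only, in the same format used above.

2021-11-08

The claim did not accrue until Moreau discovered the injury on 2019-11-08; the 2018-03-15 act date does not start the clock under the stated rule.
The untolled deadline — 2 years after 2019-11-08 — is 2021-11-08.
The other events in the timeline have no effect on the limitation period under the stated rules.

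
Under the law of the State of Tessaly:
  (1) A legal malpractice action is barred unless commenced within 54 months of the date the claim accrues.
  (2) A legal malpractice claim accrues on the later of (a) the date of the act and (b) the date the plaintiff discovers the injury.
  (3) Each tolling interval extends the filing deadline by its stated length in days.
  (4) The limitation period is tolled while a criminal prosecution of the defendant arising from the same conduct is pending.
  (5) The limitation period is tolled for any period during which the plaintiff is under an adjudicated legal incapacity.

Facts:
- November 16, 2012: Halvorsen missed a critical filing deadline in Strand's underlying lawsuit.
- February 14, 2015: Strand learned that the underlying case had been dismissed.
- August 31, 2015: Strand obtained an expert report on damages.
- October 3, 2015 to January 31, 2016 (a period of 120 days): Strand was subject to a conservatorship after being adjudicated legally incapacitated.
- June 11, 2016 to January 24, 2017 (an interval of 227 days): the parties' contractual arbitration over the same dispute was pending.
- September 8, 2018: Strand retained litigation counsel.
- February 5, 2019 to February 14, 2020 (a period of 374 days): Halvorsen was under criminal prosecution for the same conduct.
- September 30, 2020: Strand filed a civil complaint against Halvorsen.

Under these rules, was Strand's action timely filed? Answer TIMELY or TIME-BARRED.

Because discovery on February 14, 2015 post-dates the November 16, 2012 act, accrual under the later-of rule falls on February 14, 2015.
54 months from February 14, 2015 is August 14, 2019.
The period was tolled for 120 days by the plaintiff's legal incapacity (October 3, 2015 to January 31, 2016), pushing the deadline to December 12, 2019.
Because the pending criminal prosecution ran from February 5, 2019 to February 14, 2020, the deadline is extended by 374 days to December 20, 2020.
The pending related arbitration from June 11, 2016 to January 24, 2017 does not toll the period, because no stated rule makes a pending arbitration a tolling event.
Nothing else in the chronology tolls or restarts the period.
The September 30, 2020 filing precedes the December 20, 2020 deadline; the claim is timely.

TIMELY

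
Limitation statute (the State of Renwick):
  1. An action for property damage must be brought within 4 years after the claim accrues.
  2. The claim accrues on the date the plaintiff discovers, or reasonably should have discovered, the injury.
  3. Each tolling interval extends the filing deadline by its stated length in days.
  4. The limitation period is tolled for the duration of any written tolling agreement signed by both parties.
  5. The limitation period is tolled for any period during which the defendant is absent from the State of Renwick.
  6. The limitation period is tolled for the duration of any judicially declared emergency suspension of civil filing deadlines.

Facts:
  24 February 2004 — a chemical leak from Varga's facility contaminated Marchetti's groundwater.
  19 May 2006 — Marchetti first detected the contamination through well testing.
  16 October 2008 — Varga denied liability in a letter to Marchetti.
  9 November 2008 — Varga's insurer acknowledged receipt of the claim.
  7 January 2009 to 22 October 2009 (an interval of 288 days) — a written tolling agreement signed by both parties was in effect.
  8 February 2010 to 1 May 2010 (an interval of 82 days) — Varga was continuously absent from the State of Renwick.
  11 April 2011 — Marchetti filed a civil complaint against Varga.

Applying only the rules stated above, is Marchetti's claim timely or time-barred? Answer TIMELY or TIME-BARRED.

TIMELY

The claim did not accrue until Marchetti discovered the injury on 19 May 2006; the 24 February 2004 act date does not start the clock under the stated rule.
4 years from 19 May 2006 is 19 May 2010.
The written tolling agreement from 7 January 2009 to 22 October 2009 tolled the period for 288 days, extending the deadline to 3 March 2011.
The period was tolled for 82 days by the defendant's absence from the jurisdiction (8 February 2010 to 1 May 2010), pushing the deadline to 24 May 2011.
None of the other events listed affects the running of the period under the stated rules.
Marchetti filed on 11 April 2011, before the 24 May 2011 deadline, so the action is timely.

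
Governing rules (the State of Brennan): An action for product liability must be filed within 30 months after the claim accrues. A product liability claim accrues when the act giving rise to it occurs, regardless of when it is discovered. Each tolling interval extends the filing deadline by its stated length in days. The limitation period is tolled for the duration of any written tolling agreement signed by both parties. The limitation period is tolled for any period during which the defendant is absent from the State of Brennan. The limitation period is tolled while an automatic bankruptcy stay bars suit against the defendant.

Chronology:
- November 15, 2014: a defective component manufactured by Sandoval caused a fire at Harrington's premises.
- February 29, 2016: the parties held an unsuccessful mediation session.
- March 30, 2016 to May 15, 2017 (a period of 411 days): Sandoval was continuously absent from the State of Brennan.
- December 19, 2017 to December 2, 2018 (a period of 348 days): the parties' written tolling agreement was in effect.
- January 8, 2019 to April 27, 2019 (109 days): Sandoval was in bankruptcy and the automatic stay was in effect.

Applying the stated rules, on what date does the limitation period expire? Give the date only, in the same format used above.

September 30, 2019

The claim accrued on November 15, 2014, when the wrongful act occurred.
Adding the 30 months base period to November 15, 2014 gives a deadline of May 15, 2017, before any tolling.
Because the defendant's absence from the jurisdiction ran from March 30, 2016 to May 15, 2017, the deadline is extended by 411 days to June 30, 2018.
The written tolling agreement from December 19, 2017 to December 2, 2018 tolled the period for 348 days, extending the deadline to June 13, 2019.
The period was tolled for 109 days by the automatic bankruptcy stay (January 8, 2019 to April 27, 2019), pushing the deadline to September 30, 2019.
None of the other events listed affects the running of the period under the stated rules.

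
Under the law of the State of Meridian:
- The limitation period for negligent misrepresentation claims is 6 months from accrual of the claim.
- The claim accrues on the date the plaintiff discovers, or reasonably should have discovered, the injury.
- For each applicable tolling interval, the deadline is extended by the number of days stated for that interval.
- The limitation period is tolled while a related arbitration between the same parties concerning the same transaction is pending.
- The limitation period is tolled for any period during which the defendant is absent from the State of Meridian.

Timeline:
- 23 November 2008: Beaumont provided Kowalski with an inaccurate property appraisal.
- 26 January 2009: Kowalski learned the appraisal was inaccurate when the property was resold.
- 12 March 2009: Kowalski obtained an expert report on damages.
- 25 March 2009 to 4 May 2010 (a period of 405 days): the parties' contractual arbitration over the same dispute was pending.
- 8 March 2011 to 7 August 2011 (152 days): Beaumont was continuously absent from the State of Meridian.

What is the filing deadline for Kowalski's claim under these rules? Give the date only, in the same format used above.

Under the discovery rule, the claim accrued on 26 January 2009, when Kowalski discovered the injury — not on the 23 November 2008 date of the underlying act.
6 months from 26 January 2009 is 26 July 2009.
Because the pending related arbitration ran from 25 March 2009 to 4 May 2010, the deadline is extended by 405 days to 4 September 2010.
The defendant's absence from the jurisdiction starting 8 March 2011 came too late — the period had run on 4 September 2010 — and so does not extend the deadline.
Nothing else in the chronology tolls or restarts the period.

4 September 2010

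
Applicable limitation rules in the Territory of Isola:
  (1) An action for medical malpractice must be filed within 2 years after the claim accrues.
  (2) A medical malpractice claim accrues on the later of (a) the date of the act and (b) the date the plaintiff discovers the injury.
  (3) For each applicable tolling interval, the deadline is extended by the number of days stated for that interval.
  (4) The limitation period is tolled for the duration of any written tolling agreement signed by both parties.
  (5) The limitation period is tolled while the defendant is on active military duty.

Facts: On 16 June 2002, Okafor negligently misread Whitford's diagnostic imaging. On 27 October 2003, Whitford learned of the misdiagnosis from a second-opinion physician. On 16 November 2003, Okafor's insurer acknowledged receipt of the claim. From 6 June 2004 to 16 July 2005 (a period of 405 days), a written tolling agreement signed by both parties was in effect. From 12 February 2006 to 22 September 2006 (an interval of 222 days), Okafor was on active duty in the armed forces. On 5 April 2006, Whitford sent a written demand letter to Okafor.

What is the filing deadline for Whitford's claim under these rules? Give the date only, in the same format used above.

16 July 2007

Taking the later of the act (16 June 2002) and discovery (27 October 2003), the claim accrued on 27 October 2003.
2 years from 27 October 2003 is 27 October 2005.
The written tolling agreement from 6 June 2004 to 16 July 2005 tolled the period for 405 days, extending the deadline to 6 December 2006.
The defendant's active military service from 12 February 2006 to 22 September 2006 tolled the period for 222 days, extending the deadline to 16 July 2007.
Nothing else in the chronology tolls or restarts the period.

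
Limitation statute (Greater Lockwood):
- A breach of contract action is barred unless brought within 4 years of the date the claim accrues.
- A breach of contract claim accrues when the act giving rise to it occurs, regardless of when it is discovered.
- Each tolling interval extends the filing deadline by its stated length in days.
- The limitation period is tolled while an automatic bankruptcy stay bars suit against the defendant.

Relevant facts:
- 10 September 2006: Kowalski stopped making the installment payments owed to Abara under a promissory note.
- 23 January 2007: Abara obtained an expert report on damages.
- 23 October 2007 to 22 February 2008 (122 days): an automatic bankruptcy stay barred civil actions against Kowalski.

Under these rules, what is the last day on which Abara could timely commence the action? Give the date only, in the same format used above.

The claim accrued on 10 September 2006, the date of the act.
4 years from 10 September 2006 is 10 September 2010.
The period was tolled for 122 days by the automatic bankruptcy stay (23 October 2007 to 22 February 2008), pushing the deadline to 10 January 2011.
None of the other events listed affects the running of the period under the stated rules.

10 January 2011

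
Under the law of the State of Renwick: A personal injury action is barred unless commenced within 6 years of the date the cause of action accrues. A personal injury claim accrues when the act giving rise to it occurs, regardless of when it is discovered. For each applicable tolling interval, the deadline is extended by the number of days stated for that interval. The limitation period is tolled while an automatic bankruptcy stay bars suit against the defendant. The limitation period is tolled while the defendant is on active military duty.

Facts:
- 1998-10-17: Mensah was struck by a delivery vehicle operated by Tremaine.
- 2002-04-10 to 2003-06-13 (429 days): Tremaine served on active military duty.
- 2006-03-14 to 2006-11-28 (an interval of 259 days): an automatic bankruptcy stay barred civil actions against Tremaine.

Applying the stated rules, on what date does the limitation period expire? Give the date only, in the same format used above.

2005-12-20

The limitation period began to run on 1998-10-17.
The untolled deadline — 6 years after 1998-10-17 — is 2004-10-17.
Because the defendant's active military service ran from 2002-04-10 to 2003-06-13, the deadline is extended by 429 days to 2005-12-20.
By the time the automatic bankruptcy stay began on 2006-03-14, the limitation period had already expired on 2005-12-20; that interval cannot revive it.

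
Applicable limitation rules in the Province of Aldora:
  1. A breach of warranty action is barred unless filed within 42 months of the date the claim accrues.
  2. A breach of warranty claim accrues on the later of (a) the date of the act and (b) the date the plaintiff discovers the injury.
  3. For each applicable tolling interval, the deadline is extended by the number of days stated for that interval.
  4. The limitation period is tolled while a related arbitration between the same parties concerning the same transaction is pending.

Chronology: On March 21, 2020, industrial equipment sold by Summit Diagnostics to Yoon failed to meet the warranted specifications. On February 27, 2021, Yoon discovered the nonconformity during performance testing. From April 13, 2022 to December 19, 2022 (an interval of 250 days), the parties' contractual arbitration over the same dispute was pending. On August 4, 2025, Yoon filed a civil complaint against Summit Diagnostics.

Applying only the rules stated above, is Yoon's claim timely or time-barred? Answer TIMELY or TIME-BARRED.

The claim accrued on February 27, 2021 — the later of the March 21, 2020 act and the February 27, 2021 discovery.
42 months from February 27, 2021 is August 27, 2024.
Because the pending related arbitration ran from April 13, 2022 to December 19, 2022, the deadline is extended by 250 days to May 4, 2025.
Filing on August 4, 2025 missed the May 4, 2025 deadline — the action is time-barred.

TIME-BARRED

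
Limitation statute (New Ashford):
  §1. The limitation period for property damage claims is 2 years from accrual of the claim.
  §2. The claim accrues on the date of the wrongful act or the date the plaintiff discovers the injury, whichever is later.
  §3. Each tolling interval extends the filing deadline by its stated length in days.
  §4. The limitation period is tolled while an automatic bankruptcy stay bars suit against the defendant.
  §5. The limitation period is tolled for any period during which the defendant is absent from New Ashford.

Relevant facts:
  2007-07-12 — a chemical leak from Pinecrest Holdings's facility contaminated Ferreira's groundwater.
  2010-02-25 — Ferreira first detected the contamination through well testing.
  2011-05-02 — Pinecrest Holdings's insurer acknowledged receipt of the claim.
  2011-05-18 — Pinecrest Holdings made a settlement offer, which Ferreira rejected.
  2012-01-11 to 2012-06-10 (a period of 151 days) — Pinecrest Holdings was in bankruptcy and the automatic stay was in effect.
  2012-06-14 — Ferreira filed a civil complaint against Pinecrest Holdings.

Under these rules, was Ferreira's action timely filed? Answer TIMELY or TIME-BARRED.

Taking the later of the act (2007-07-12) and discovery (2010-02-25), the claim accrued on 2010-02-25.
The untolled deadline — 2 years after 2010-02-25 — is 2012-02-25.
The period was tolled for 151 days by the automatic bankruptcy stay (2012-01-11 to 2012-06-10), pushing the deadline to 2012-07-25.
Nothing else in the chronology tolls or restarts the period.
Filing on 2012-06-14 beat the 2012-07-25 deadline — the action is timely.

TIMELY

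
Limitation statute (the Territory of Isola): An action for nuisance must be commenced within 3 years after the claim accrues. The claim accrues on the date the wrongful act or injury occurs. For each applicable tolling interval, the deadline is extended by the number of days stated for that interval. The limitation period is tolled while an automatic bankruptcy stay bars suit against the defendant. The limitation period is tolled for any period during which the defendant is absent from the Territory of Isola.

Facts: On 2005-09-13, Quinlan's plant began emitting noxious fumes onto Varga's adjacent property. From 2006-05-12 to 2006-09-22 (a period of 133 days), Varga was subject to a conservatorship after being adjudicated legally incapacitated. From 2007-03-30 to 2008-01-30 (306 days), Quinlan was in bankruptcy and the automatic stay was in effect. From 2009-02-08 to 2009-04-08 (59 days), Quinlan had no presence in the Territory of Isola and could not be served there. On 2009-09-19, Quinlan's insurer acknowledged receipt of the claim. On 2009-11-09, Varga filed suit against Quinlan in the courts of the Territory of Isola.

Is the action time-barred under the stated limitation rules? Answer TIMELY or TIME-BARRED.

TIME-BARRED

The limitation period began to run on 2005-09-13.
3 years from 2005-09-13 is 2008-09-13.
The automatic bankruptcy stay from 2007-03-30 to 2008-01-30 tolled the period for 306 days, extending the deadline to 2009-07-16.
Because the defendant's absence from the jurisdiction ran from 2009-02-08 to 2009-04-08, the deadline is extended by 59 days to 2009-09-13.
Although the plaintiff's incapacity ran from 2006-05-12 to 2006-09-22, the stated rules do not make that a tolling event, so it is disregarded.
None of the other events listed affects the running of the period under the stated rules.
Varga filed on 2009-11-09, after the 2009-09-13 deadline, so the action is time-barred.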